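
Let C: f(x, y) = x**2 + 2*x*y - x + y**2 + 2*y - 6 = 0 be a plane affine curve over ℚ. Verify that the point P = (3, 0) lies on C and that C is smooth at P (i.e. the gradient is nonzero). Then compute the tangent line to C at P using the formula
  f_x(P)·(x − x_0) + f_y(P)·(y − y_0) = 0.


Tangent line at P: 5*x + 8*y - 15 = 0.

Step 1: f(3, 0) = 0, so P lies on C.
Step 2: partial derivatives
  f_x(x, y) = 2*x + 2*y - 1, f_y(x, y) = 2*x + 2*y + 2.
  f_x(P) = 5, f_y(P) = 8 (gradient nonzero, so P is smooth).
Step 3: tangent line at P: 5·(x − 3) + 8·(y − 0) = 0.
Expanding: 5*x + 8*y - 15 = 0.


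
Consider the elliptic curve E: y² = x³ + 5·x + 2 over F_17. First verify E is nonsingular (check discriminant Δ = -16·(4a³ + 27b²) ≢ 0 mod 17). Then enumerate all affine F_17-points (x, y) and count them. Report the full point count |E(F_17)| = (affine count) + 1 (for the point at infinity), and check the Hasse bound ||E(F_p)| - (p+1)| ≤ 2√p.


Affine points = {(0, 6), (0, 11), (1, 5), (1, 12), (4, 1), (4, 16), (5, 4), (5, 13), (10, 7), (10, 10), (15, 1), (15, 16), (16, 8), (16, 9)}; affine count = 14; |E(F_17)| = 15.

Discriminant check: Δ ∝ 4a³ + 27b² = 4·5³ + 27·2² = 4·125 + 27·4 ≡ 13 (mod 17). Nonzero ⇒ E is nonsingular.
For each x ∈ F_17, compute rhs = x³ + 5·x + 2 mod 17, then count y ∈ F_17 with y² ≡ rhs.
  x = 0: rhs = 2, matching y values: 6, 11 (2 points).
  x = 1: rhs = 8, matching y values: 5, 12 (2 points).
  x = 2: rhs = 3, matching y values: none (0 points).
  x = 3: rhs = 10, matching y values: none (0 points).
  x = 4: rhs = 1, matching y values: 1, 16 (2 points).
  x = 5: rhs = 16, matching y values: 4, 13 (2 points).
  x = 6: rhs = 10, matching y values: none (0 points).
  x = 7: rhs = 6, matching y values: none (0 points).
  x = 8: rhs = 10, matching y values: none (0 points).
  x = 9: rhs = 11, matching y values: none (0 points).
  x = 10: rhs = 15, matching y values: 7, 10 (2 points).
  x = 11: rhs = 11, matching y values: none (0 points).
  x = 12: rhs = 5, matching y values: none (0 points).
  x = 13: rhs = 3, matching y values: none (0 points).
  x = 14: rhs = 11, matching y values: none (0 points).
  x = 15: rhs = 1, matching y values: 1, 16 (2 points).
  x = 16: rhs = 13, matching y values: 8, 9 (2 points).
Total affine count: 14.
Full point count |E(F_17)| = 14 + 1 = 15.
Hasse bound: |15 − (17+1)| = |-3| = 3 ≤ 2√17 ≈ 8.2462 ✓.


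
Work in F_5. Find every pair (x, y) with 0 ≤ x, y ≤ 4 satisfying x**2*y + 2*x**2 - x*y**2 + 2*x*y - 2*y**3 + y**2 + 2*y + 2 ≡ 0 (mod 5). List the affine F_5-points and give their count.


Affine F_5-points: {(1, 3), (2, 0), (2, 2), (3, 0), (3, 2), (4, 1)}; count = 6.

For each of the 25 pairs (x, y) ∈ F_5², evaluate f(x, y) mod 5. Record the zeros.
  x = 0: [0↦2, 1↦3, 2↦4, 3↦3, 4↦3]  zeros at y ∈ ∅
  x = 1: [0↦4, 1↦2, 2↦3, 3↦0, 4↦1]  zeros at y ∈ {3}
  x = 2: [0↦0, 1↦2, 2↦0, 3↦2, 4↦1]  zeros at y ∈ {0, 2}
  x = 3: [0↦0, 1↦3, 2↦0, 3↦4, 4↦3]  zeros at y ∈ {0, 2}
  x = 4: [0↦4, 1↦0, 2↦3, 3↦1, 4↦2]  zeros at y ∈ {1}
Collecting zeros: affine points = {(1, 3), (2, 0), (2, 2), (3, 0), (3, 2), (4, 1)}.
Total count |C(F_5)_aff| = 6.


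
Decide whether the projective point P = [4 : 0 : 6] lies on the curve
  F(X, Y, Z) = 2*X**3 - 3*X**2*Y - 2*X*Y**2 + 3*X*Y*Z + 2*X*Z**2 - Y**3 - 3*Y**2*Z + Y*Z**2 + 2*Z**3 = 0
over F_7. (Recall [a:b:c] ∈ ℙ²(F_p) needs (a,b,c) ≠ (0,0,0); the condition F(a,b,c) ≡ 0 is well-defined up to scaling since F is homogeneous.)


F(4,0,6) ≡ 1 (mod 7); P is NOT on the curve.

Evaluate F(4, 0, 6) term-by-term (mod 7).
  2*X**3 ↦ 2·64·1·1 = 128
  -3*X**2*Y ↦ -3·16·0·1 = 0
  -2*X*Y**2 ↦ -2·4·0·1 = 0
  3*X*Y*Z ↦ 3·4·0·6 = 0
  2*X*Z**2 ↦ 2·4·1·36 = 288
  -Y**3 ↦ -1·1·0·1 = 0
  -3*Y**2*Z ↦ -3·1·0·6 = 0
  Y*Z**2 ↦ 1·1·0·36 = 0
  2*Z**3 ↦ 2·1·1·216 = 432
Sum: F(4, 0, 6) = (128) + (0) + (0) + (0) + (288) + (0) + (0) + (0) + (432) = 848.
Reducing mod 7: 848 ≡ 1 (mod 7).
Since F(a, b, c) ≡ 1 ≠ 0 (mod 7), P does NOT lie on the curve.


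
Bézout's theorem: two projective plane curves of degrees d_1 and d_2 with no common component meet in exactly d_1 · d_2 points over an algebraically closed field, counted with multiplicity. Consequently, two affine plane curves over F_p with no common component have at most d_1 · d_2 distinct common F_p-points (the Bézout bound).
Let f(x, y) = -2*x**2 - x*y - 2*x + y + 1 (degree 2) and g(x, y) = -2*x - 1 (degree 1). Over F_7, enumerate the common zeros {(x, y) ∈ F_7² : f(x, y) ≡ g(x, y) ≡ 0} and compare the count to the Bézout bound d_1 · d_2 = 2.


Common zeros: {(3, 6)}; count = 1; Bézout bound = 2.

deg(f) = 2, deg(g) = 1, so Bézout bound = 2.
Scan x ∈ F_7. For each x, list the y ∈ F_7 with f(x, y) ≡ 0 and those with g(x, y) ≡ 0 (mod 7); the common zeros in that column are the intersection.
  x = 0: f ≡ 0 at y ∈ {6}; g ≡ 0 at y ∈ ∅; common: ∅.
  x = 1: f ≡ 0 at y ∈ ∅; g ≡ 0 at y ∈ ∅; common: ∅.
  x = 2: f ≡ 0 at y ∈ {3}; g ≡ 0 at y ∈ ∅; common: ∅.
  x = 3: f ≡ 0 at y ∈ {6}; g ≡ 0 at y ∈ {0, 1, 2, 3, 4, 5, 6}; common: {6}.
  x = 4: f ≡ 0 at y ∈ {1}; g ≡ 0 at y ∈ ∅; common: ∅.
  x = 5: f ≡ 0 at y ∈ {1}; g ≡ 0 at y ∈ ∅; common: ∅.
  x = 6: f ≡ 0 at y ∈ {3}; g ≡ 0 at y ∈ ∅; common: ∅.
Collecting: common zeros = {(3, 6)}, so the count is 1.
Comparison with the Bézout bound: 1 ≤ 2 = deg(f)·deg(g), as expected for curves with no common component (the affine F_7-count falls short of the bound because intersections may lie at infinity, over extension fields, or carry multiplicity).


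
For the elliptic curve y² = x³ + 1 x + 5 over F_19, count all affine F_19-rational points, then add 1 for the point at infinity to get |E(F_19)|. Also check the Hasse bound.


Affine points = {(0, 9), (0, 10), (1, 8), (1, 11), (3, 4), (3, 15), (4, 4), (4, 15), (11, 6), (11, 13), (12, 4), (12, 15), (13, 7), (13, 12)}; affine count = 14; |E(F_19)| = 15.

Discriminant check: Δ ∝ 4a³ + 27b² = 4·1³ + 27·5² = 4·1 + 27·25 ≡ 14 (mod 19). Nonzero ⇒ E is nonsingular.
For each x ∈ F_19, compute rhs = x³ + 1·x + 5 mod 19, then count y ∈ F_19 with y² ≡ rhs.
  x = 0: rhs = 5, matching y values: 9, 10 (2 points).
  x = 1: rhs = 7, matching y values: 8, 11 (2 points).
  x = 2: rhs = 15, matching y values: none (0 points).
  x = 3: rhs = 16, matching y values: 4, 15 (2 points).
  x = 4: rhs = 16, matching y values: 4, 15 (2 points).
  x = 5: rhs = 2, matching y values: none (0 points).
  x = 6: rhs = 18, matching y values: none (0 points).
  x = 7: rhs = 13, matching y values: none (0 points).
  x = 8: rhs = 12, matching y values: none (0 points).
  x = 9: rhs = 2, matching y values: none (0 points).
  x = 10: rhs = 8, matching y values: none (0 points).
  x = 11: rhs = 17, matching y values: 6, 13 (2 points).
  x = 12: rhs = 16, matching y values: 4, 15 (2 points).
  x = 13: rhs = 11, matching y values: 7, 12 (2 points).
  x = 14: rhs = 8, matching y values: none (0 points).
  x = 15: rhs = 13, matching y values: none (0 points).
  x = 16: rhs = 13, matching y values: none (0 points).
  x = 17: rhs = 14, matching y values: none (0 points).
  x = 18: rhs = 3, matching y values: none (0 points).
Total affine count: 14.
Full point count |E(F_19)| = 14 + 1 = 15.
Hasse bound: |15 − (19+1)| = |-5| = 5 ≤ 2√19 ≈ 8.7178 ✓.


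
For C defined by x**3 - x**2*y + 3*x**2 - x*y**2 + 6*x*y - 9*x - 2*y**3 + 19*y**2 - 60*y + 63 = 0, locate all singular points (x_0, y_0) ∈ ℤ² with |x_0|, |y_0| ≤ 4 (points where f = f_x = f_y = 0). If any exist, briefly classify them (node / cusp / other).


Singular points: {(0, 3)}; classification: cusp.

Compute partial derivatives:
  f_x = 3*x**2 - 2*x*y + 6*x - y**2 + 6*y - 9.
  f_y = -x**2 - 2*x*y + 6*x - 6*y**2 + 38*y - 60.
Scan x_0 ∈ {−4, ..., 4}. For each x_0, f_y(x_0, y) is a polynomial in y; find its integer roots y ∈ {−4, ..., 4}, then test f_x and f at those candidates.
  x = -4: f_y(-4, y) = -6*y**2 + 46*y - 100; no integer root y with |y| ≤ 4.
  x = -3: f_y(-3, y) = -6*y**2 + 44*y - 87; no integer root y with |y| ≤ 4.
  x = -2: f_y(-2, y) = -6*y**2 + 42*y - 76; no integer root y with |y| ≤ 4.
  x = -1: f_y(-1, y) = -6*y**2 + 40*y - 67; no integer root y with |y| ≤ 4.
  x = 0: f_y(0, y) = -6*y**2 + 38*y - 60; vanishes at y ∈ {3}. (0, 3): f_x = 0, f = 0 — SINGULAR.
  x = 1: f_y(1, y) = -6*y**2 + 36*y - 55; no integer root y with |y| ≤ 4.
  x = 2: f_y(2, y) = -6*y**2 + 34*y - 52; no integer root y with |y| ≤ 4.
  x = 3: f_y(3, y) = -6*y**2 + 32*y - 51; no integer root y with |y| ≤ 4.
  x = 4: f_y(4, y) = -6*y**2 + 30*y - 52; no integer root y with |y| ≤ 4.
Only singular point on the grid: (0, 3).
Classify: substitute x = 0 + u, y = 3 + v and expand: f = u**3 - u**2*v - u*v**2 - 2*v**3 + v**2.
No constant or linear terms (consistent with a singular point). Quadratic part: v**2. Cubic part: u**3 - u**2*v - u*v**2 - 2*v**3.
The quadratic part v**2 is a perfect square, so there is a single (double) tangent line v = 0, i.e. y = 3. Restricting the cubic part to that line (v = 0) leaves u**3 ≠ 0, so f is not divisible by v and the branch is v² ≈ -u**3 to lowest order — this is a cusp.
Classification: cusp.


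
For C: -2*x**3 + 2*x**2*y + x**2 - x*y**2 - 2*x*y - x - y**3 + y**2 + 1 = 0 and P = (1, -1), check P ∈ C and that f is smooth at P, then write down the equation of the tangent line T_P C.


Tangent line at P: -8*x - 3*y + 5 = 0.

Step 1: f(1, -1) = 0, so P lies on C.
Step 2: partial derivatives
  f_x(x, y) = -6*x**2 + 4*x*y + 2*x - y**2 - 2*y - 1, f_y(x, y) = 2*x**2 - 2*x*y - 2*x - 3*y**2 + 2*y.
  f_x(P) = -8, f_y(P) = -3 (gradient nonzero, so P is smooth).
Step 3: tangent line at P: -8·(x − 1) + -3·(y − -1) = 0.
Expanding: -8*x - 3*y + 5 = 0.


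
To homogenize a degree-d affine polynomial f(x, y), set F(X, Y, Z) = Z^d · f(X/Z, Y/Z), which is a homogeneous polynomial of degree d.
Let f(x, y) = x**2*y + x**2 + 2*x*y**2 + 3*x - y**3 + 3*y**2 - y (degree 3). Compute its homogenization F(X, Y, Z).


F(X, Y, Z) = X**2*Y + X**2*Z + 2*X*Y**2 + 3*X*Z**2 - Y**3 + 3*Y**2*Z - Y*Z**2

deg(f) = 3.
Substitute x = X/Z, y = Y/Z into f, then multiply by Z^3.
  monomial 1·x^2·y^1 ↦ 1·X^2·Y^1·Z^0.
  monomial 1·x^2·y^0 ↦ 1·X^2·Y^0·Z^1.
  monomial 2·x^1·y^2 ↦ 2·X^1·Y^2·Z^0.
  monomial 3·x^1·y^0 ↦ 3·X^1·Y^0·Z^2.
  monomial -1·x^0·y^3 ↦ -1·X^0·Y^3·Z^0.
  monomial 3·x^0·y^2 ↦ 3·X^0·Y^2·Z^1.
  monomial -1·x^0·y^1 ↦ -1·X^0·Y^1·Z^2.
Collecting: F(X, Y, Z) = X**2*Y + X**2*Z + 2*X*Y**2 + 3*X*Z**2 - Y**3 + 3*Y**2*Z - Y*Z**2.


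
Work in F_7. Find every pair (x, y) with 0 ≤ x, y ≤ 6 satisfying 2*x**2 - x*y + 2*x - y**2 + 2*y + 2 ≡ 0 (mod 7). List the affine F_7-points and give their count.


Affine F_7-points: {(1, 3), (1, 5), (2, 0), (3, 3), (4, 0), (4, 5)}; count = 6.

For each of the 49 pairs (x, y) ∈ F_7², evaluate f(x, y) mod 7. Record the zeros.
  x = 0: [0↦2, 1↦3, 2↦2, 3↦6, 4↦1, 5↦1, 6↦6]  zeros at y ∈ ∅
  x = 1: [0↦6, 1↦6, 2↦4, 3↦0, 4↦1, 5↦0, 6↦4]  zeros at y ∈ {3, 5}
  x = 2: [0↦0, 1↦6, 2↦3, 3↦5, 4↦5, 5↦3, 6↦6]  zeros at y ∈ {0}
  x = 3: [0↦5, 1↦3, 2↦6, 3↦0, 4↦6, 5↦3, 6↦5]  zeros at y ∈ {3}
  x = 4: [0↦0, 1↦4, 2↦6, 3↦6, 4↦4, 5↦0, 6↦1]  zeros at y ∈ {0, 5}
  x = 5: [0↦6, 1↦2, 2↦3, 3↦2, 4↦6, 5↦1, 6↦1]  zeros at y ∈ ∅
  x = 6: [0↦2, 1↦4, 2↦4, 3↦2, 4↦5, 5↦6, 6↦5]  zeros at y ∈ ∅
Collecting zeros: affine points = {(1, 3), (1, 5), (2, 0), (3, 3), (4, 0), (4, 5)}.
Total count |C(F_7)_aff| = 6.


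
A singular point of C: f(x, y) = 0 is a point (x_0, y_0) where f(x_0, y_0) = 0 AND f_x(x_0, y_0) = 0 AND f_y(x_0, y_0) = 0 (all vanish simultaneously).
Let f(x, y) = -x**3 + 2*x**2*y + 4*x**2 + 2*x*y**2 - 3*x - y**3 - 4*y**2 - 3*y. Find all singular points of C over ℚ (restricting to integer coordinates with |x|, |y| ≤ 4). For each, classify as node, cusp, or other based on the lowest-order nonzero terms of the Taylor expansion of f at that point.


Singular points: {(1, -1)}; classification: node.

Compute partial derivatives:
  f_x = -3*x**2 + 4*x*y + 8*x + 2*y**2 - 3.
  f_y = 2*x**2 + 4*x*y - 3*y**2 - 8*y - 3.
Scan x_0 ∈ {−4, ..., 4}. For each x_0, f_y(x_0, y) is a polynomial in y; find its integer roots y ∈ {−4, ..., 4}, then test f_x and f at those candidates.
  x = -4: f_y(-4, y) = -3*y**2 - 24*y + 29; no integer root y with |y| ≤ 4.
  x = -3: f_y(-3, y) = -3*y**2 - 20*y + 15; no integer root y with |y| ≤ 4.
  x = -2: f_y(-2, y) = -3*y**2 - 16*y + 5; no integer root y with |y| ≤ 4.
  x = -1: f_y(-1, y) = -3*y**2 - 12*y - 1; no integer root y with |y| ≤ 4.
  x = 0: f_y(0, y) = -3*y**2 - 8*y - 3; no integer root y with |y| ≤ 4.
  x = 1: f_y(1, y) = -3*y**2 - 4*y - 1; vanishes at y ∈ {-1}. (1, -1): f_x = 0, f = 0 — SINGULAR.
  x = 2: f_y(2, y) = 5 - 3*y**2; no integer root y with |y| ≤ 4.
  x = 3: f_y(3, y) = -3*y**2 + 4*y + 15; vanishes at y ∈ {3}. (3, 3): f_x = 48 ≠ 0.
  x = 4: f_y(4, y) = -3*y**2 + 8*y + 29; no integer root y with |y| ≤ 4.
Only singular point on the grid: (1, -1).
Classify: substitute x = 1 + u, y = -1 + v and expand: f = -u**3 + 2*u**2*v - u**2 + 2*u*v**2 - v**3 + v**2.
No constant or linear terms (consistent with a singular point). Quadratic part: -u**2 + v**2. Cubic part: -u**3 + 2*u**2*v + 2*u*v**2 - v**3.
The quadratic part v**2 - u**2 = (v − u)(v + u) splits into two distinct linear factors, so there are two distinct tangent lines y − -1 = ±(x − 1) — this is a node (ordinary double point).
Classification: node.


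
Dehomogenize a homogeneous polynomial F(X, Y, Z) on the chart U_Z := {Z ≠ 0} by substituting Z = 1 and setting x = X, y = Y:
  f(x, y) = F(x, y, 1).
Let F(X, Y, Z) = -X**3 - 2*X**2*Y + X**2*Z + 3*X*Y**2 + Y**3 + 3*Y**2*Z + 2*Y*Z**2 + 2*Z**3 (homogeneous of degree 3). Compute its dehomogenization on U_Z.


f(x, y) = -x**3 - 2*x**2*y + x**2 + 3*x*y**2 + y**3 + 3*y**2 + 2*y + 2

On U_Z we set Z = 1. Each monomial c·X^i·Y^j·Z^k in F becomes c·x^i·y^j·1^k = c·x^i·y^j.
Substituting Z = 1: F(X, Y, 1) = -x**3 - 2*x**2*y + x**2 + 3*x*y**2 + y**3 + 3*y**2 + 2*y + 2.
Note: deg(f) ≤ deg(F) = 3; strict inequality happens when F is divisible by Z (lost terms).


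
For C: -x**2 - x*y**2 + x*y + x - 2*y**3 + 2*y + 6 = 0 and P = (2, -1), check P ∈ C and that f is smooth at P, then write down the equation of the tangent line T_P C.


Tangent line at P: -5*x + 2*y + 12 = 0.

Step 1: f(2, -1) = 0, so P lies on C.
Step 2: partial derivatives
  f_x(x, y) = -2*x - y**2 + y + 1, f_y(x, y) = -2*x*y + x - 6*y**2 + 2.
  f_x(P) = -5, f_y(P) = 2 (gradient nonzero, so P is smooth).
Step 3: tangent line at P: -5·(x − 2) + 2·(y − -1) = 0.
Expanding: -5*x + 2*y + 12 = 0.


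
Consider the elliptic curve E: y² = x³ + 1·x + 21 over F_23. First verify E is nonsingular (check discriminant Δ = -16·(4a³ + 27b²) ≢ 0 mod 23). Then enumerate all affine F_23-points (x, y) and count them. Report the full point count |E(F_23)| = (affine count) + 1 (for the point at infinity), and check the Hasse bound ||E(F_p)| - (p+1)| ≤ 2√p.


Affine points = {(1, 0), (2, 10), (2, 13), (5, 6), (5, 17), (6, 6), (6, 17), (7, 7), (7, 16), (8, 9), (8, 14), (9, 0), (11, 11), (11, 12), (12, 6), (12, 17), (13, 0), (16, 4), (16, 19), (17, 11), (17, 12), (18, 11), (18, 12)}; affine count = 23; |E(F_23)| = 24.

Discriminant check: Δ ∝ 4a³ + 27b² = 4·1³ + 27·21² = 4·1 + 27·441 ≡ 20 (mod 23). Nonzero ⇒ E is nonsingular.
For each x ∈ F_23, compute rhs = x³ + 1·x + 21 mod 23, then count y ∈ F_23 with y² ≡ rhs.
  x = 0: rhs = 21, matching y values: none (0 points).
  x = 1: rhs = 0, matching y values: 0 (1 points).
  x = 2: rhs = 8, matching y values: 10, 13 (2 points).
  x = 3: rhs = 5, matching y values: none (0 points).
  x = 4: rhs = 20, matching y values: none (0 points).
  x = 5: rhs = 13, matching y values: 6, 17 (2 points).
  x = 6: rhs = 13, matching y values: 6, 17 (2 points).
  x = 7: rhs = 3, matching y values: 7, 16 (2 points).
  x = 8: rhs = 12, matching y values: 9, 14 (2 points).
  x = 9: rhs = 0, matching y values: 0 (1 points).
  x = 10: rhs = 19, matching y values: none (0 points).
  x = 11: rhs = 6, matching y values: 11, 12 (2 points).
  x = 12: rhs = 13, matching y values: 6, 17 (2 points).
  x = 13: rhs = 0, matching y values: 0 (1 points).
  x = 14: rhs = 19, matching y values: none (0 points).
  x = 15: rhs = 7, matching y values: none (0 points).
  x = 16: rhs = 16, matching y values: 4, 19 (2 points).
  x = 17: rhs = 6, matching y values: 11, 12 (2 points).
  x = 18: rhs = 6, matching y values: 11, 12 (2 points).
  x = 19: rhs = 22, matching y values: none (0 points).
  x = 20: rhs = 14, matching y values: none (0 points).
  x = 21: rhs = 11, matching y values: none (0 points).
  x = 22: rhs = 19, matching y values: none (0 points).
Total affine count: 23.
Full point count |E(F_23)| = 23 + 1 = 24.
Hasse bound: |24 − (23+1)| = |0| = 0 ≤ 2√23 ≈ 9.5917 ✓.


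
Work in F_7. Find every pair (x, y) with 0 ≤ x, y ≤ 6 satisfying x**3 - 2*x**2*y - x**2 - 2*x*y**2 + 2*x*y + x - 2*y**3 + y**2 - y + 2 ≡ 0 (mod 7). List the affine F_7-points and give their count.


Affine F_7-points: {(0, 1), (1, 3), (5, 4)}; count = 3.

For each of the 49 pairs (x, y) ∈ F_7², evaluate f(x, y) mod 7. Record the zeros.
  x = 0: [0↦2, 1↦0, 2↦2, 3↦3, 4↦5, 5↦3, 6↦6]  zeros at y ∈ {1}
  x = 1: [0↦3, 1↦6, 2↦2, 3↦0, 4↦2, 5↦3, 6↦5]  zeros at y ∈ {3}
  x = 2: [0↦1, 1↦5, 2↦5, 3↦3, 4↦1, 5↦1, 6↦5]  zeros at y ∈ ∅
  x = 3: [0↦2, 1↦3, 2↦3, 3↦4, 4↦1, 5↦3, 6↦5]  zeros at y ∈ ∅
  x = 4: [0↦5, 1↦6, 2↦2, 3↦2, 4↦1, 5↦1, 6↦4]  zeros at y ∈ ∅
  x = 5: [0↦2, 1↦6, 2↦1, 3↦3, 4↦0, 5↦1, 6↦1]  zeros at y ∈ {4}
  x = 6: [0↦6, 1↦2, 2↦6, 3↦6, 4↦4, 5↦2, 6↦2]  zeros at y ∈ ∅
Collecting zeros: affine points = {(0, 1), (1, 3), (5, 4)}.
Total count |C(F_7)_aff| = 3.


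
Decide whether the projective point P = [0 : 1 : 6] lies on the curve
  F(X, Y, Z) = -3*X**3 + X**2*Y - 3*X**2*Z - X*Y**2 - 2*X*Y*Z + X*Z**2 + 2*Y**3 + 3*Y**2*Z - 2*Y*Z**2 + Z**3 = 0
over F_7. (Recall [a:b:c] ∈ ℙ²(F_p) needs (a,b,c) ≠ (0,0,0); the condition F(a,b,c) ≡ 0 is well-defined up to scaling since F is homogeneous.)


F(0,1,6) ≡ 3 (mod 7); P is NOT on the curve.

Evaluate F(0, 1, 6) term-by-term (mod 7).
  -3*X**3 ↦ -3·0·1·1 = 0
  X**2*Y ↦ 1·0·1·1 = 0
  -3*X**2*Z ↦ -3·0·1·6 = 0
  -X*Y**2 ↦ -1·0·1·1 = 0
  -2*X*Y*Z ↦ -2·0·1·6 = 0
  X*Z**2 ↦ 1·0·1·36 = 0
  2*Y**3 ↦ 2·1·1·1 = 2
  3*Y**2*Z ↦ 3·1·1·6 = 18
  -2*Y*Z**2 ↦ -2·1·1·36 = -72
  Z**3 ↦ 1·1·1·216 = 216
Sum: F(0, 1, 6) = (0) + (0) + (0) + (0) + (0) + (0) + (2) + (18) + (-72) + (216) = 164.
Reducing mod 7: 164 ≡ 3 (mod 7).
Since F(a, b, c) ≡ 3 ≠ 0 (mod 7), P does NOT lie on the curve.


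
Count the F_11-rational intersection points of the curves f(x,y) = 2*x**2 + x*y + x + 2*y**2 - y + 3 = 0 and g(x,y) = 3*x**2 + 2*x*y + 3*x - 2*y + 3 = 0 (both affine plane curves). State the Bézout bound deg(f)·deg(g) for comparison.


Common zeros: ∅; count = 0; Bézout bound = 4.

deg(f) = 2, deg(g) = 2, so Bézout bound = 4.
Scan x ∈ F_11. For each x, list the y ∈ F_11 with f(x, y) ≡ 0 and those with g(x, y) ≡ 0 (mod 11); the common zeros in that column are the intersection.
  x = 0: f ≡ 0 at y ∈ ∅; g ≡ 0 at y ∈ {7}; common: ∅.
  x = 1: f ≡ 0 at y ∈ ∅; g ≡ 0 at y ∈ ∅; common: ∅.
  x = 2: f ≡ 0 at y ∈ ∅; g ≡ 0 at y ∈ {6}; common: ∅.
  x = 3: f ≡ 0 at y ∈ ∅; g ≡ 0 at y ∈ {4}; common: ∅.
  x = 4: f ≡ 0 at y ∈ {1, 3}; g ≡ 0 at y ∈ {6}; common: ∅.
  x = 5: f ≡ 0 at y ∈ {3, 6}; g ≡ 0 at y ∈ {9}; common: ∅.
  x = 6: f ≡ 0 at y ∈ {1, 2}; g ≡ 0 at y ∈ {8}; common: ∅.
  x = 7: f ≡ 0 at y ∈ ∅; g ≡ 0 at y ∈ {5}; common: ∅.
  x = 8: f ≡ 0 at y ∈ {6, 7}; g ≡ 0 at y ∈ {4}; common: ∅.
  x = 9: f ≡ 0 at y ∈ {2, 5}; g ≡ 0 at y ∈ {7}; common: ∅.
  x = 10: f ≡ 0 at y ∈ {5, 7}; g ≡ 0 at y ∈ {9}; common: ∅.
Collecting: common zeros = ∅, so the count is 0.
Comparison with the Bézout bound: 0 ≤ 4 = deg(f)·deg(g), as expected for curves with no common component (the affine F_11-count falls short of the bound because intersections may lie at infinity, over extension fields, or carry multiplicity).


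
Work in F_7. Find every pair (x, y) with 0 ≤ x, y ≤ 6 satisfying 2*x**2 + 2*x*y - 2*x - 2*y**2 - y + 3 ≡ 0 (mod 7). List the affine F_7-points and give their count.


Affine F_7-points: {(0, 1), (0, 2), (1, 5), (1, 6), (2, 0), (2, 5), (6, 0), (6, 2)}; count = 8.

For each of the 49 pairs (x, y) ∈ F_7², evaluate f(x, y) mod 7. Record the zeros.
  x = 0: [0↦3, 1↦0, 2↦0, 3↦3, 4↦2, 5↦4, 6↦2]  zeros at y ∈ {1, 2}
  x = 1: [0↦3, 1↦2, 2↦4, 3↦2, 4↦3, 5↦0, 6↦0]  zeros at y ∈ {5, 6}
  x = 2: [0↦0, 1↦1, 2↦5, 3↦5, 4↦1, 5↦0, 6↦2]  zeros at y ∈ {0, 5}
  x = 3: [0↦1, 1↦4, 2↦3, 3↦5, 4↦3, 5↦4, 6↦1]  zeros at y ∈ ∅
  x = 4: [0↦6, 1↦4, 2↦5, 3↦2, 4↦2, 5↦5, 6↦4]  zeros at y ∈ ∅
  x = 5: [0↦1, 1↦1, 2↦4, 3↦3, 4↦5, 5↦3, 6↦4]  zeros at y ∈ ∅
  x = 6: [0↦0, 1↦2, 2↦0, 3↦1, 4↦5, 5↦5, 6↦1]  zeros at y ∈ {0, 2}
Collecting zeros: affine points = {(0, 1), (0, 2), (1, 5), (1, 6), (2, 0), (2, 5), (6, 0), (6, 2)}.
Total count |C(F_7)_aff| = 8.


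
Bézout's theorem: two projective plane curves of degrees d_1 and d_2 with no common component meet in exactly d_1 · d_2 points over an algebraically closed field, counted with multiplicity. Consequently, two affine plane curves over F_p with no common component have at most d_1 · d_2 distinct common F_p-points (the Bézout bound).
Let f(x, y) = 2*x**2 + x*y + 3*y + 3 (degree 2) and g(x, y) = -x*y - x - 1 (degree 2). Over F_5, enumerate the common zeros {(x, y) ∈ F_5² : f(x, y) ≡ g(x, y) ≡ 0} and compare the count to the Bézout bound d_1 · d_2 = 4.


Common zeros: {(4, 0)}; count = 1; Bézout bound = 4.

deg(f) = 2, deg(g) = 2, so Bézout bound = 4.
Scan x ∈ F_5. For each x, list the y ∈ F_5 with f(x, y) ≡ 0 and those with g(x, y) ≡ 0 (mod 5); the common zeros in that column are the intersection.
  x = 0: f ≡ 0 at y ∈ {4}; g ≡ 0 at y ∈ ∅; common: ∅.
  x = 1: f ≡ 0 at y ∈ {0}; g ≡ 0 at y ∈ {3}; common: ∅.
  x = 2: f ≡ 0 at y ∈ ∅; g ≡ 0 at y ∈ {1}; common: ∅.
  x = 3: f ≡ 0 at y ∈ {4}; g ≡ 0 at y ∈ {2}; common: ∅.
  x = 4: f ≡ 0 at y ∈ {0}; g ≡ 0 at y ∈ {0}; common: {0}.
Collecting: common zeros = {(4, 0)}, so the count is 1.
Comparison with the Bézout bound: 1 ≤ 4 = deg(f)·deg(g), as expected for curves with no common component (the affine F_5-count falls short of the bound because intersections may lie at infinity, over extension fields, or carry multiplicity).


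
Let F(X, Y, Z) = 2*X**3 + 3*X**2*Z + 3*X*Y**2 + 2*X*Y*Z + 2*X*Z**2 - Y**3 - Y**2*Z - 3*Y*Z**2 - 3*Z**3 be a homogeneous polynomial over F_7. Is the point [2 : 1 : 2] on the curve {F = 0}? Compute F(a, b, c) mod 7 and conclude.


F(2,1,2) ≡ 3 (mod 7); P is NOT on the curve.

Evaluate F(2, 1, 2) term-by-term (mod 7).
  2*X**3 ↦ 2·8·1·1 = 16
  3*X**2*Z ↦ 3·4·1·2 = 24
  3*X*Y**2 ↦ 3·2·1·1 = 6
  2*X*Y*Z ↦ 2·2·1·2 = 8
  2*X*Z**2 ↦ 2·2·1·4 = 16
  -Y**3 ↦ -1·1·1·1 = -1
  -Y**2*Z ↦ -1·1·1·2 = -2
  -3*Y*Z**2 ↦ -3·1·1·4 = -12
  -3*Z**3 ↦ -3·1·1·8 = -24
Sum: F(2, 1, 2) = (16) + (24) + (6) + (8) + (16) + (-1) + (-2) + (-12) + (-24) = 31.
Reducing mod 7: 31 ≡ 3 (mod 7).
Since F(a, b, c) ≡ 3 ≠ 0 (mod 7), P does NOT lie on the curve.


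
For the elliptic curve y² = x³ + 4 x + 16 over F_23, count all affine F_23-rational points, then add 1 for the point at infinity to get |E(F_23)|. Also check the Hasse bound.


Affine points = {(0, 4), (0, 19), (2, 3), (2, 20), (3, 3), (3, 20), (4, 2), (4, 21), (5, 0), (6, 7), (6, 16), (8, 10), (8, 13), (15, 1), (15, 22), (16, 6), (16, 17), (17, 11), (17, 12), (18, 3), (18, 20), (20, 0), (21, 0)}; affine count = 23; |E(F_23)| = 24.

Discriminant check: Δ ∝ 4a³ + 27b² = 4·4³ + 27·16² = 4·64 + 27·256 ≡ 15 (mod 23). Nonzero ⇒ E is nonsingular.
For each x ∈ F_23, compute rhs = x³ + 4·x + 16 mod 23, then count y ∈ F_23 with y² ≡ rhs.
  x = 0: rhs = 16, matching y values: 4, 19 (2 points).
  x = 1: rhs = 21, matching y values: none (0 points).
  x = 2: rhs = 9, matching y values: 3, 20 (2 points).
  x = 3: rhs = 9, matching y values: 3, 20 (2 points).
  x = 4: rhs = 4, matching y values: 2, 21 (2 points).
  x = 5: rhs = 0, matching y values: 0 (1 points).
  x = 6: rhs = 3, matching y values: 7, 16 (2 points).
  x = 7: rhs = 19, matching y values: none (0 points).
  x = 8: rhs = 8, matching y values: 10, 13 (2 points).
  x = 9: rhs = 22, matching y values: none (0 points).
  x = 10: rhs = 21, matching y values: none (0 points).
  x = 11: rhs = 11, matching y values: none (0 points).
  x = 12: rhs = 21, matching y values: none (0 points).
  x = 13: rhs = 11, matching y values: none (0 points).
  x = 14: rhs = 10, matching y values: none (0 points).
  x = 15: rhs = 1, matching y values: 1, 22 (2 points).
  x = 16: rhs = 13, matching y values: 6, 17 (2 points).
  x = 17: rhs = 6, matching y values: 11, 12 (2 points).
  x = 18: rhs = 9, matching y values: 3, 20 (2 points).
  x = 19: rhs = 5, matching y values: none (0 points).
  x = 20: rhs = 0, matching y values: 0 (1 points).
  x = 21: rhs = 0, matching y values: 0 (1 points).
  x = 22: rhs = 11, matching y values: none (0 points).
Total affine count: 23.
Full point count |E(F_23)| = 23 + 1 = 24.
Hasse bound: |24 − (23+1)| = |0| = 0 ≤ 2√23 ≈ 9.5917 ✓.


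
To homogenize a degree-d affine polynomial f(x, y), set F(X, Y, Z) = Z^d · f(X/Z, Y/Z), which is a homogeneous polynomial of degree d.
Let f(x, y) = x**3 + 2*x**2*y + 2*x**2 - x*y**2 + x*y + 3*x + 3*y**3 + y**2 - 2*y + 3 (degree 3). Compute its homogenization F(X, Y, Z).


F(X, Y, Z) = X**3 + 2*X**2*Y + 2*X**2*Z - X*Y**2 + X*Y*Z + 3*X*Z**2 + 3*Y**3 + Y**2*Z - 2*Y*Z**2 + 3*Z**3

deg(f) = 3.
Substitute x = X/Z, y = Y/Z into f, then multiply by Z^3.
  monomial 1·x^3·y^0 ↦ 1·X^3·Y^0·Z^0.
  monomial 2·x^2·y^1 ↦ 2·X^2·Y^1·Z^0.
  monomial 2·x^2·y^0 ↦ 2·X^2·Y^0·Z^1.
  monomial -1·x^1·y^2 ↦ -1·X^1·Y^2·Z^0.
  monomial 1·x^1·y^1 ↦ 1·X^1·Y^1·Z^1.
  monomial 3·x^1·y^0 ↦ 3·X^1·Y^0·Z^2.
  monomial 3·x^0·y^3 ↦ 3·X^0·Y^3·Z^0.
  monomial 1·x^0·y^2 ↦ 1·X^0·Y^2·Z^1.
  monomial -2·x^0·y^1 ↦ -2·X^0·Y^1·Z^2.
  monomial 3·x^0·y^0 ↦ 3·X^0·Y^0·Z^3.
Collecting: F(X, Y, Z) = X**3 + 2*X**2*Y + 2*X**2*Z - X*Y**2 + X*Y*Z + 3*X*Z**2 + 3*Y**3 + Y**2*Z - 2*Y*Z**2 + 3*Z**3.


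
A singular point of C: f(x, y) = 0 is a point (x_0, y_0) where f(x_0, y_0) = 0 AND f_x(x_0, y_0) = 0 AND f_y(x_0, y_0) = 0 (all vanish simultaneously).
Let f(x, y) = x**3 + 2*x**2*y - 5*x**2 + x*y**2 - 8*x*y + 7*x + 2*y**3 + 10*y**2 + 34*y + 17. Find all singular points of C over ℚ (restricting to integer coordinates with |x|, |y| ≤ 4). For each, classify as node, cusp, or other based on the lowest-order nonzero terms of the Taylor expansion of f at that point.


Singular points: {(3, -2)}; classification: cusp.

Compute partial derivatives:
  f_x = 3*x**2 + 4*x*y - 10*x + y**2 - 8*y + 7.
  f_y = 2*x**2 + 2*x*y - 8*x + 6*y**2 + 20*y + 34.
Scan x_0 ∈ {−4, ..., 4}. For each x_0, f_y(x_0, y) is a polynomial in y; find its integer roots y ∈ {−4, ..., 4}, then test f_x and f at those candidates.
  x = -4: f_y(-4, y) = 6*y**2 + 12*y + 98; no integer root y with |y| ≤ 4.
  x = -3: f_y(-3, y) = 6*y**2 + 14*y + 76; no integer root y with |y| ≤ 4.
  x = -2: f_y(-2, y) = 6*y**2 + 16*y + 58; no integer root y with |y| ≤ 4.
  x = -1: f_y(-1, y) = 6*y**2 + 18*y + 44; no integer root y with |y| ≤ 4.
  x = 0: f_y(0, y) = 6*y**2 + 20*y + 34; no integer root y with |y| ≤ 4.
  x = 1: f_y(1, y) = 6*y**2 + 22*y + 28; no integer root y with |y| ≤ 4.
  x = 2: f_y(2, y) = 6*y**2 + 24*y + 26; no integer root y with |y| ≤ 4.
  x = 3: f_y(3, y) = 6*y**2 + 26*y + 28; vanishes at y ∈ {-2}. (3, -2): f_x = 0, f = 0 — SINGULAR.
  x = 4: f_y(4, y) = 6*y**2 + 28*y + 34; no integer root y with |y| ≤ 4.
Only singular point on the grid: (3, -2).
Classify: substitute x = 3 + u, y = -2 + v and expand: f = u**3 + 2*u**2*v + u*v**2 + 2*v**3 + v**2.
No constant or linear terms (consistent with a singular point). Quadratic part: v**2. Cubic part: u**3 + 2*u**2*v + u*v**2 + 2*v**3.
The quadratic part v**2 is a perfect square, so there is a single (double) tangent line v = 0, i.e. y = -2. Restricting the cubic part to that line (v = 0) leaves u**3 ≠ 0, so f is not divisible by v and the branch is v² ≈ -u**3 to lowest order — this is a cusp.
Classification: cusp.


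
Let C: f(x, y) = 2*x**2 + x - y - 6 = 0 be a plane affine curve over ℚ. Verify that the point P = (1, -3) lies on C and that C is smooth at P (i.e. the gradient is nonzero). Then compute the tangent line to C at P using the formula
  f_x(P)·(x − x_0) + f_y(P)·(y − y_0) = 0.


Tangent line at P: 5*x - y - 8 = 0.

Step 1: f(1, -3) = 0, so P lies on C.
Step 2: partial derivatives
  f_x(x, y) = 4*x + 1, f_y(x, y) = -1.
  f_x(P) = 5, f_y(P) = -1 (gradient nonzero, so P is smooth).
Step 3: tangent line at P: 5·(x − 1) + -1·(y − -3) = 0.
Expanding: 5*x - y - 8 = 0.


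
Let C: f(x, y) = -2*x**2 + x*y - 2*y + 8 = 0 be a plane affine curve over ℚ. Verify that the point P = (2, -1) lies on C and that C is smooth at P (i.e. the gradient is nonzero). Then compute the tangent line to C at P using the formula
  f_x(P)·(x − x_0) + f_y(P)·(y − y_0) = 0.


Tangent line at P: 18 - 9*x = 0.

Step 1: f(2, -1) = 0, so P lies on C.
Step 2: partial derivatives
  f_x(x, y) = -4*x + y, f_y(x, y) = x - 2.
  f_x(P) = -9, f_y(P) = 0 (gradient nonzero, so P is smooth).
Step 3: tangent line at P: -9·(x − 2) + 0·(y − -1) = 0.
Expanding: 18 - 9*x = 0.


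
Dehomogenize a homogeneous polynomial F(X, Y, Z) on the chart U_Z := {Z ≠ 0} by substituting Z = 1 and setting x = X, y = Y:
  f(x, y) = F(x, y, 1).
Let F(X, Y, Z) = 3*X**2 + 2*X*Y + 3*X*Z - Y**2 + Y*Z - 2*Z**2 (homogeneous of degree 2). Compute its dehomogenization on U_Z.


f(x, y) = 3*x**2 + 2*x*y + 3*x - y**2 + y - 2

On U_Z we set Z = 1. Each monomial c·X^i·Y^j·Z^k in F becomes c·x^i·y^j·1^k = c·x^i·y^j.
Substituting Z = 1: F(X, Y, 1) = 3*x**2 + 2*x*y + 3*x - y**2 + y - 2.
Note: deg(f) ≤ deg(F) = 2; strict inequality happens when F is divisible by Z (lost terms).


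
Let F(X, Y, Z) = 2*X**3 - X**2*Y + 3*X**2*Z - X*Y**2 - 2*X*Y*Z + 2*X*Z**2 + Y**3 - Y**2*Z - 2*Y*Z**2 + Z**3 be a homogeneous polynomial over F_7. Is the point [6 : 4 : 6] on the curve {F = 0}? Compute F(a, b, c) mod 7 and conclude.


F(6,4,6) ≡ 5 (mod 7); P is NOT on the curve.

Evaluate F(6, 4, 6) term-by-term (mod 7).
  2*X**3 ↦ 2·216·1·1 = 432
  -X**2*Y ↦ -1·36·4·1 = -144
  3*X**2*Z ↦ 3·36·1·6 = 648
  -X*Y**2 ↦ -1·6·16·1 = -96
  -2*X*Y*Z ↦ -2·6·4·6 = -288
  2*X*Z**2 ↦ 2·6·1·36 = 432
  Y**3 ↦ 1·1·64·1 = 64
  -Y**2*Z ↦ -1·1·16·6 = -96
  -2*Y*Z**2 ↦ -2·1·4·36 = -288
  Z**3 ↦ 1·1·1·216 = 216
Sum: F(6, 4, 6) = (432) + (-144) + (648) + (-96) + (-288) + (432) + (64) + (-96) + (-288) + (216) = 880.
Reducing mod 7: 880 ≡ 5 (mod 7).
Since F(a, b, c) ≡ 5 ≠ 0 (mod 7), P does NOT lie on the curve.


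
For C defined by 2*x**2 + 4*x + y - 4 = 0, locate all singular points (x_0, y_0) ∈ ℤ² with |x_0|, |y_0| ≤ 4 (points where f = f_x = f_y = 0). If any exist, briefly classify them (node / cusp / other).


No singular points in the scanned grid; C is smooth there.

Compute partial derivatives:
  f_x = 4*x + 4.
  f_y = 1.
f_y = 1 is a nonzero constant, so f_y never vanishes: no point (x, y) can satisfy f = f_x = f_y = 0. In particular no (x, y) ∈ {−4, ..., 4}² is singular; the curve is smooth.


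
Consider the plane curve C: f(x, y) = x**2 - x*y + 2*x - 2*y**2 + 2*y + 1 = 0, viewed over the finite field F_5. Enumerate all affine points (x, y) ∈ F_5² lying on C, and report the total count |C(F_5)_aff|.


Affine F_5-points: {(3, 3), (3, 4), (4, 0), (4, 4)}; count = 4.

For each of the 25 pairs (x, y) ∈ F_5², evaluate f(x, y) mod 5. Record the zeros.
  x = 0: [0↦1, 1↦1, 2↦2, 3↦4, 4↦2]  zeros at y ∈ ∅
  x = 1: [0↦4, 1↦3, 2↦3, 3↦4, 4↦1]  zeros at y ∈ ∅
  x = 2: [0↦4, 1↦2, 2↦1, 3↦1, 4↦2]  zeros at y ∈ ∅
  x = 3: [0↦1, 1↦3, 2↦1, 3↦0, 4↦0]  zeros at y ∈ {3, 4}
  x = 4: [0↦0, 1↦1, 2↦3, 3↦1, 4↦0]  zeros at y ∈ {0, 4}
Collecting zeros: affine points = {(3, 3), (3, 4), (4, 0), (4, 4)}.
Total count |C(F_5)_aff| = 4.


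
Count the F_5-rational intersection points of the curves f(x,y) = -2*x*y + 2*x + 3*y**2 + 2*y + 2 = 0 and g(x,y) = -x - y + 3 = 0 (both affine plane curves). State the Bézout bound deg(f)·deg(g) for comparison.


Common zeros: {(0, 3)}; count = 1; Bézout bound = 2.

deg(f) = 2, deg(g) = 1, so Bézout bound = 2.
Scan x ∈ F_5. For each x, list the y ∈ F_5 with f(x, y) ≡ 0 and those with g(x, y) ≡ 0 (mod 5); the common zeros in that column are the intersection.
  x = 0: f ≡ 0 at y ∈ {3}; g ≡ 0 at y ∈ {3}; common: {3}.
  x = 1: f ≡ 0 at y ∈ ∅; g ≡ 0 at y ∈ {2}; common: ∅.
  x = 2: f ≡ 0 at y ∈ ∅; g ≡ 0 at y ∈ {1}; common: ∅.
  x = 3: f ≡ 0 at y ∈ {4}; g ≡ 0 at y ∈ {0}; common: ∅.
  x = 4: f ≡ 0 at y ∈ {0, 2}; g ≡ 0 at y ∈ {4}; common: ∅.
Collecting: common zeros = {(0, 3)}, so the count is 1.
Comparison with the Bézout bound: 1 ≤ 2 = deg(f)·deg(g), as expected for curves with no common component (the affine F_5-count falls short of the bound because intersections may lie at infinity, over extension fields, or carry multiplicity).


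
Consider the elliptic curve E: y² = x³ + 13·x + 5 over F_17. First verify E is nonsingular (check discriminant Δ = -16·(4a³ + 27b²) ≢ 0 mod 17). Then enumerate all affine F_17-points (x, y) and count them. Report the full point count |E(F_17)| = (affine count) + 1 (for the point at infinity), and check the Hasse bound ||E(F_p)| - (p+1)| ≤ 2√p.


Affine points = {(1, 6), (1, 11), (4, 6), (4, 11), (5, 5), (5, 12), (8, 3), (8, 14), (9, 1), (9, 16), (10, 8), (10, 9), (11, 0), (12, 6), (12, 11), (13, 5), (13, 12), (16, 5), (16, 12)}; affine count = 19; |E(F_17)| = 20.

Discriminant check: Δ ∝ 4a³ + 27b² = 4·13³ + 27·5² = 4·2197 + 27·25 ≡ 11 (mod 17). Nonzero ⇒ E is nonsingular.
For each x ∈ F_17, compute rhs = x³ + 13·x + 5 mod 17, then count y ∈ F_17 with y² ≡ rhs.
  x = 0: rhs = 5, matching y values: none (0 points).
  x = 1: rhs = 2, matching y values: 6, 11 (2 points).
  x = 2: rhs = 5, matching y values: none (0 points).
  x = 3: rhs = 3, matching y values: none (0 points).
  x = 4: rhs = 2, matching y values: 6, 11 (2 points).
  x = 5: rhs = 8, matching y values: 5, 12 (2 points).
  x = 6: rhs = 10, matching y values: none (0 points).
  x = 7: rhs = 14, matching y values: none (0 points).
  x = 8: rhs = 9, matching y values: 3, 14 (2 points).
  x = 9: rhs = 1, matching y values: 1, 16 (2 points).
  x = 10: rhs = 13, matching y values: 8, 9 (2 points).
  x = 11: rhs = 0, matching y values: 0 (1 points).
  x = 12: rhs = 2, matching y values: 6, 11 (2 points).
  x = 13: rhs = 8, matching y values: 5, 12 (2 points).
  x = 14: rhs = 7, matching y values: none (0 points).
  x = 15: rhs = 5, matching y values: none (0 points).
  x = 16: rhs = 8, matching y values: 5, 12 (2 points).
Total affine count: 19.
Full point count |E(F_17)| = 19 + 1 = 20.
Hasse bound: |20 − (17+1)| = |2| = 2 ≤ 2√17 ≈ 8.2462 ✓.


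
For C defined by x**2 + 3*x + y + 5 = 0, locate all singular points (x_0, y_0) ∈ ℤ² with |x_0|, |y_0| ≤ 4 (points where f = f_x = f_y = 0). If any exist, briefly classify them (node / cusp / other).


No singular points in the scanned grid; C is smooth there.

Compute partial derivatives:
  f_x = 2*x + 3.
  f_y = 1.
f_y = 1 is a nonzero constant, so f_y never vanishes: no point (x, y) can satisfy f = f_x = f_y = 0. In particular no (x, y) ∈ {−4, ..., 4}² is singular; the curve is smooth.


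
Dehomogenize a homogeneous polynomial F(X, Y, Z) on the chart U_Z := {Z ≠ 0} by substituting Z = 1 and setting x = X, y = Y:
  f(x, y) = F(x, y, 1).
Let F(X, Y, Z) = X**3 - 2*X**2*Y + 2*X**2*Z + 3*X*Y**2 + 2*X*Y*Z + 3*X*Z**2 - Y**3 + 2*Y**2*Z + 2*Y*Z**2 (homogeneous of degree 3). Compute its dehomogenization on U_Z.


f(x, y) = x**3 - 2*x**2*y + 2*x**2 + 3*x*y**2 + 2*x*y + 3*x - y**3 + 2*y**2 + 2*y

On U_Z we set Z = 1. Each monomial c·X^i·Y^j·Z^k in F becomes c·x^i·y^j·1^k = c·x^i·y^j.
Substituting Z = 1: F(X, Y, 1) = x**3 - 2*x**2*y + 2*x**2 + 3*x*y**2 + 2*x*y + 3*x - y**3 + 2*y**2 + 2*y.
Note: deg(f) ≤ deg(F) = 3; strict inequality happens when F is divisible by Z (lost terms).


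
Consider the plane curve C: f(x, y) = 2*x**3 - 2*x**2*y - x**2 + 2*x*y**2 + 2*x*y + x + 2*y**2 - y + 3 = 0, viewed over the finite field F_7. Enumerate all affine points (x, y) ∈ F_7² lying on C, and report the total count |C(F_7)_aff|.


Affine F_7-points: {(2, 3), (2, 6), (3, 3), (4, 0), (4, 6), (6, 4)}; count = 6.

For each of the 49 pairs (x, y) ∈ F_7², evaluate f(x, y) mod 7. Record the zeros.
  x = 0: [0↦3, 1↦4, 2↦2, 3↦4, 4↦3, 5↦6, 6↦6]  zeros at y ∈ ∅
  x = 1: [0↦5, 1↦1, 2↦5, 3↦3, 4↦2, 5↦2, 6↦3]  zeros at y ∈ ∅
  x = 2: [0↦3, 1↦4, 2↦3, 3↦0, 4↦2, 5↦2, 6↦0]  zeros at y ∈ {3, 6}
  x = 3: [0↦2, 1↦4, 2↦1, 3↦0, 4↦1, 5↦4, 6↦2]  zeros at y ∈ {3}
  x = 4: [0↦0, 1↦6, 2↦4, 3↦1, 4↦4, 5↦6, 6↦0]  zeros at y ∈ {0, 6}
  x = 5: [0↦2, 1↦1, 2↦3, 3↦1, 4↦2, 5↦6, 6↦6]  zeros at y ∈ ∅
  x = 6: [0↦6, 1↦1, 2↦3, 3↦5, 4↦0, 5↦2, 6↦4]  zeros at y ∈ {4}
Collecting zeros: affine points = {(2, 3), (2, 6), (3, 3), (4, 0), (4, 6), (6, 4)}.
Total count |C(F_7)_aff| = 6.


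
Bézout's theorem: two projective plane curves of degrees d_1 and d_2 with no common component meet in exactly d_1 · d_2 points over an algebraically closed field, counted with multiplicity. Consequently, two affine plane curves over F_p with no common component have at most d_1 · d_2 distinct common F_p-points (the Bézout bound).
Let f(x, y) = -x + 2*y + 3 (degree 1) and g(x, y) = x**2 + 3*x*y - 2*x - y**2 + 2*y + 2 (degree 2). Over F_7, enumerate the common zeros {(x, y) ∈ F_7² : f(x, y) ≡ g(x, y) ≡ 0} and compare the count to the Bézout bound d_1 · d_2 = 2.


Common zeros: ∅; count = 0; Bézout bound = 2.

deg(f) = 1, deg(g) = 2, so Bézout bound = 2.
Scan x ∈ F_7. For each x, list the y ∈ F_7 with f(x, y) ≡ 0 and those with g(x, y) ≡ 0 (mod 7); the common zeros in that column are the intersection.
  x = 0: f ≡ 0 at y ∈ {2}; g ≡ 0 at y ∈ ∅; common: ∅.
  x = 1: f ≡ 0 at y ∈ {6}; g ≡ 0 at y ∈ {2, 3}; common: ∅.
  x = 2: f ≡ 0 at y ∈ {3}; g ≡ 0 at y ∈ {2, 6}; common: ∅.
  x = 3: f ≡ 0 at y ∈ {0}; g ≡ 0 at y ∈ {5, 6}; common: ∅.
  x = 4: f ≡ 0 at y ∈ {4}; g ≡ 0 at y ∈ ∅; common: ∅.
  x = 5: f ≡ 0 at y ∈ {1}; g ≡ 0 at y ∈ {5}; common: ∅.
  x = 6: f ≡ 0 at y ∈ {5}; g ≡ 0 at y ∈ {3}; common: ∅.
Collecting: common zeros = ∅, so the count is 0.
Comparison with the Bézout bound: 0 ≤ 2 = deg(f)·deg(g), as expected for curves with no common component (the affine F_7-count falls short of the bound because intersections may lie at infinity, over extension fields, or carry multiplicity).


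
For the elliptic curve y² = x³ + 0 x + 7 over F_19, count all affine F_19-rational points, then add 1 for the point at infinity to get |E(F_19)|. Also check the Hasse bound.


Affine points = {(0, 8), (0, 11), (8, 5), (8, 14), (10, 0), (12, 5), (12, 14), (13, 0), (15, 0), (18, 5), (18, 14)}; affine count = 11; |E(F_19)| = 12.

Discriminant check: Δ ∝ 4a³ + 27b² = 4·0³ + 27·7² = 4·0 + 27·49 ≡ 12 (mod 19). Nonzero ⇒ E is nonsingular.
For each x ∈ F_19, compute rhs = x³ + 0·x + 7 mod 19, then count y ∈ F_19 with y² ≡ rhs.
  x = 0: rhs = 7, matching y values: 8, 11 (2 points).
  x = 1: rhs = 8, matching y values: none (0 points).
  x = 2: rhs = 15, matching y values: none (0 points).
  x = 3: rhs = 15, matching y values: none (0 points).
  x = 4: rhs = 14, matching y values: none (0 points).
  x = 5: rhs = 18, matching y values: none (0 points).
  x = 6: rhs = 14, matching y values: none (0 points).
  x = 7: rhs = 8, matching y values: none (0 points).
  x = 8: rhs = 6, matching y values: 5, 14 (2 points).
  x = 9: rhs = 14, matching y values: none (0 points).
  x = 10: rhs = 0, matching y values: 0 (1 points).
  x = 11: rhs = 8, matching y values: none (0 points).
  x = 12: rhs = 6, matching y values: 5, 14 (2 points).
  x = 13: rhs = 0, matching y values: 0 (1 points).
  x = 14: rhs = 15, matching y values: none (0 points).
  x = 15: rhs = 0, matching y values: 0 (1 points).
  x = 16: rhs = 18, matching y values: none (0 points).
  x = 17: rhs = 18, matching y values: none (0 points).
  x = 18: rhs = 6, matching y values: 5, 14 (2 points).
Total affine count: 11.
Full point count |E(F_19)| = 11 + 1 = 12.
Hasse bound: |12 − (19+1)| = |-8| = 8 ≤ 2√19 ≈ 8.7178 ✓.
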